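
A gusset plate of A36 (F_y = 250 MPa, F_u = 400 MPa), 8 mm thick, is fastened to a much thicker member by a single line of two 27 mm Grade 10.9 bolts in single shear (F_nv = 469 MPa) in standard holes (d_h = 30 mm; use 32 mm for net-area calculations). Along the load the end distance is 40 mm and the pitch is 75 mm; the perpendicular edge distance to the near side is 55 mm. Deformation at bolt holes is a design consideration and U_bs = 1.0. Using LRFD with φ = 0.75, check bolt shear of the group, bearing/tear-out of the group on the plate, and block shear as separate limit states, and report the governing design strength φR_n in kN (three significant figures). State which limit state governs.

Bolt shear: A_b = π·27²/4 = 572.6 mm²; R_n = 469 × 572.6 × 2 × 1 / 1000 = 537.1 kN → 0.75 × 537.1 = 403 kN.
Bearing: edge l_c = 25, r_n = 96 kN; interior l_c = 45, r_n = 172.8 kN; R_n = 96 + 1·172.8 = 268.8 kN → 202 kN.
Block shear: A_gv = 920, A_nv = 536, A_nt = 312 mm²; R_n = min(0.6F_uA_nv, 0.6F_yA_gv) + U_bs·F_u·A_nt = 253.4 kN → 190 kN.
Block shear governs: 190 kN.

190 kN (block shear governs)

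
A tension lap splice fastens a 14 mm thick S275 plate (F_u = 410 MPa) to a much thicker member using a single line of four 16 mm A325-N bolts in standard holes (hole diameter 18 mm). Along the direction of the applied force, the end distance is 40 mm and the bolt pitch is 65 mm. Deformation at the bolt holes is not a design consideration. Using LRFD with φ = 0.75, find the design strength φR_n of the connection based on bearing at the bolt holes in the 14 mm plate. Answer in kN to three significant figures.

Per bolt r_n = 1.5 l_c t F_u ≤ 3.0 d t F_u; upper limit = 3.0 × 16 × 14 × 410 / 1000 = 275.5 kN.
Edge bolt: l_c = 40 − 18/2 = 31 mm → 1.5 × 31 × 14 × 410 / 1000 = 266.9 → r_n = 266.9 kN.
Interior bolts: l_c = 65 − 18 = 47 mm → 1.5 × 47 × 14 × 410 / 1000 = 404.7 → r_n = 275.5 kN.
R_n = 1 × 266.9 + 3 × 275.5 = 1093 kN.
Design strength φR_n = 0.75 × 1093 = 820 kN.

820 kN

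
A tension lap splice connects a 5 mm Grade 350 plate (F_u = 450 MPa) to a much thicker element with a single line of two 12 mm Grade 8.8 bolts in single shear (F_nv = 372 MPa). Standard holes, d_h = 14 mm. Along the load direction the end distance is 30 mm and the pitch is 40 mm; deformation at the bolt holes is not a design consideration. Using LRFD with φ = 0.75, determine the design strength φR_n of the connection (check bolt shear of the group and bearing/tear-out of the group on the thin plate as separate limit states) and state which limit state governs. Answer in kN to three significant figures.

63.1 kN (bolt shear governs)

Bolt shear: A_b = π·12²/4 = 113.1 mm²; R_n = 372 × 113.1 × 2 × 1 / 1000 = 84.14 kN → 0.75 × 84.14 = 63.1 kN.
Bearing (1.5 l_c t F_u ≤ 3.0 d t F_u): upper limit = 3.0·12·5·450 / 1000 = 81 kN.
  Edge l_c = 30 − 14/2 = 23 → r_n = 77.62 kN; interior l_c = 40 − 14 = 26 → r_n = 81 kN.
  R_n,bearing = 1·77.62 + 1·81 = 158.6 kN → 0.75 × 158.6 = 119 kN.
Bolt shear governs: 63.1 kN.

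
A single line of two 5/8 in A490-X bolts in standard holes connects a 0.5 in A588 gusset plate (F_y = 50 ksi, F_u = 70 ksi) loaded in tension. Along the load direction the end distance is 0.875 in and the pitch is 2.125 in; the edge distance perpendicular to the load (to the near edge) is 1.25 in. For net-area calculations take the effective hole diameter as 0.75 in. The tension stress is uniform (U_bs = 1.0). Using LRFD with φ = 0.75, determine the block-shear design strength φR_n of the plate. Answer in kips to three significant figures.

52.5 kips

Shear plane L_v = 0.875 + 1·2.125 = 3 in; A_gv = 3 × 0.5 = 1.5 in².
A_nv = (3 − 1.5·0.75) × 0.5 = 0.9375 in².
A_nt = (1.25 − 0.5·0.75) × 0.5 = 0.4375 in².
0.6 F_u A_nv = 39.38 kips; 0.6 F_y A_gv = 45 kips → shear rupture governs the shear term.
R_n = 39.38 + 1.0 × 70 × 0.4375 = 70 kips.
Design strength φR_n = 0.75 × 70 = 52.5 kips.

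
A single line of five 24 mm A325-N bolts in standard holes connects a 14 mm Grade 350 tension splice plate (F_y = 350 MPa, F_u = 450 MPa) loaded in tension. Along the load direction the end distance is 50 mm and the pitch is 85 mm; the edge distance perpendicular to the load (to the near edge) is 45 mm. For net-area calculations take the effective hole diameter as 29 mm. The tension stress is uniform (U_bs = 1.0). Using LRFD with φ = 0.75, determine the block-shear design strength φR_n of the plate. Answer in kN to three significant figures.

Shear plane L_v = 50 + 4·85 = 390 mm; A_gv = 390 × 14 = 5460 mm².
A_nv = (390 − 4.5·29) × 14 = 3633 mm².
A_nt = (45 − 0.5·29) × 14 = 427 mm².
0.6 F_u A_nv = 980.9 kN; 0.6 F_y A_gv = 1147 kN → shear rupture governs the shear term.
R_n = 980.9 + 1.0 × 450 × 427 / 1000 = 1173 kN.
Design strength φR_n = 0.75 × 1173 = 880 kN.

880 kN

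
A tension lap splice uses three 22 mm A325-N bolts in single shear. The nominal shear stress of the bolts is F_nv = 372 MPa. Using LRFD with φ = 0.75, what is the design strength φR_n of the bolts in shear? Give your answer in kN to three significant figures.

318 kN

A_b = π × 22² / 4 = 380.1 mm².
R_n = F_nv · A_b · n · n_s = 372 × 380.1 × 3 × 1 / 1000 = 424.2 kN.
Design strength φR_n = 0.75 × 424.2 = 318 kN.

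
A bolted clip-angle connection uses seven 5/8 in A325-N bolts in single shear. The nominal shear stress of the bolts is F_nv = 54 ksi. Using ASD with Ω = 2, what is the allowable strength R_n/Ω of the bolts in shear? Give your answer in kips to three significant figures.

A_b = π × 0.625² / 4 = 0.3068 in².
R_n = F_nv · A_b · n · n_s = 54 × 0.3068 × 7 × 1 = 116 kips.
Allowable strength R_n/Ω = 116 / 2 = 58 kips.

58 kips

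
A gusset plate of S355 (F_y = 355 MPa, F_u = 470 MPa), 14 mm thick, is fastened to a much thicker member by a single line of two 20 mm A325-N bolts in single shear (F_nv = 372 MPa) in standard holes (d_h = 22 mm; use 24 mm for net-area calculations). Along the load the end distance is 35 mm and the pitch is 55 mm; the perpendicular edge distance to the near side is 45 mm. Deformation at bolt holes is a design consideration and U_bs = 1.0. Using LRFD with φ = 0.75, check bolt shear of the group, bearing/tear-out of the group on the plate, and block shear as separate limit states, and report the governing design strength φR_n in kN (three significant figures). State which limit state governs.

Bolt shear: A_b = π·20²/4 = 314.2 mm²; R_n = 372 × 314.2 × 2 × 1 / 1000 = 233.7 kN → 0.75 × 233.7 = 175 kN.
Bearing: edge l_c = 24, r_n = 189.5 kN; interior l_c = 33, r_n = 260.6 kN; R_n = 189.5 + 1·260.6 = 450.1 kN → 338 kN.
Block shear: A_gv = 1260, A_nv = 756, A_nt = 462 mm²; R_n = min(0.6F_uA_nv, 0.6F_yA_gv) + U_bs·F_u·A_nt = 430.3 kN → 323 kN.
Bolt shear governs: 175 kN.

175 kN (bolt shear governs)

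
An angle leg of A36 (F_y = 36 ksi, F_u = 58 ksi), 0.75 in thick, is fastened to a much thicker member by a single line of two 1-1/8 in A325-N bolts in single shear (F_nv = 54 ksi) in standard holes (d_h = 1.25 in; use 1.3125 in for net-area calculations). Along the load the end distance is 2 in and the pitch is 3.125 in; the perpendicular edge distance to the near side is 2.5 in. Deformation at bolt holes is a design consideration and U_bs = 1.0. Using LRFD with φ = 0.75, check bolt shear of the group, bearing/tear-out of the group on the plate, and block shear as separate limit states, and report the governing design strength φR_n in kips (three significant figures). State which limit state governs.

80.5 kips (bolt shear governs)

Bolt shear: A_b = π·1.125²/4 = 0.994 in²; R_n = 54 × 0.994 × 2 × 1 = 107.4 kips → 0.75 × 107.4 = 80.5 kips.
Bearing: edge l_c = 1.375, r_n = 71.77 kips; interior l_c = 1.875, r_n = 97.88 kips; R_n = 71.77 + 1·97.88 = 169.6 kips → 127 kips.
Block shear: A_gv = 3.844, A_nv = 2.367, A_nt = 1.383 in²; R_n = min(0.6F_uA_nv, 0.6F_yA_gv) + U_bs·F_u·A_nt = 162.6 kips → 122 kips.
Bolt shear governs: 80.5 kips.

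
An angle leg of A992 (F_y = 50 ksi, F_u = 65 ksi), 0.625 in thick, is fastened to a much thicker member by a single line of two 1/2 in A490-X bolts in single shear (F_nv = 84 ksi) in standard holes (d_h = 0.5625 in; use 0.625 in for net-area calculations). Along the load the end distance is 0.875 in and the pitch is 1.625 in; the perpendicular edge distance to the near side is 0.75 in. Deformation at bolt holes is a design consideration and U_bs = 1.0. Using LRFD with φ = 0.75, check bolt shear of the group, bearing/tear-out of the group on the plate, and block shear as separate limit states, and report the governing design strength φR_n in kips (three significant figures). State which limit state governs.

Bolt shear: A_b = π·0.5²/4 = 0.1963 in²; R_n = 84 × 0.1963 × 2 × 1 = 32.99 kips → 0.75 × 32.99 = 24.7 kips.
Bearing: edge l_c = 0.5938, r_n = 28.95 kips; interior l_c = 1.062, r_n = 48.75 kips; R_n = 28.95 + 1·48.75 = 77.7 kips → 58.3 kips.
Block shear: A_gv = 1.562, A_nv = 0.9766, A_nt = 0.2734 in²; R_n = min(0.6F_uA_nv, 0.6F_yA_gv) + U_bs·F_u·A_nt = 55.86 kips → 41.9 kips.
Bolt shear governs: 24.7 kips.

24.7 kips (bolt shear governs)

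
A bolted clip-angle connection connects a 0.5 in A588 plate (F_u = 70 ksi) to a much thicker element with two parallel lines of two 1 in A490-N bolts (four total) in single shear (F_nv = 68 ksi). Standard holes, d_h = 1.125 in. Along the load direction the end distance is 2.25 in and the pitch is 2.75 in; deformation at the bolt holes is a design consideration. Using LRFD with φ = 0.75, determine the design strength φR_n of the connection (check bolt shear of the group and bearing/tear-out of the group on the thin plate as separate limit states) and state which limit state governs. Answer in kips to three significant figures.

Bolt shear: A_b = π·1²/4 = 0.7854 in²; R_n = 68 × 0.7854 × 4 × 1 = 213.6 kips → 0.75 × 213.6 = 160 kips.
Bearing (1.2 l_c t F_u ≤ 2.4 d t F_u): upper limit = 2.4·1·0.5·70 = 84 kips.
  Edge l_c = 2.25 − 1.125/2 = 1.688 → r_n = 70.88 kips; interior l_c = 2.75 − 1.125 = 1.625 → r_n = 68.25 kips.
  R_n,bearing = 2·70.88 + 2·68.25 = 278.2 kips → 0.75 × 278.2 = 209 kips.
Bolt shear governs: 160 kips.

160 kips (bolt shear governs)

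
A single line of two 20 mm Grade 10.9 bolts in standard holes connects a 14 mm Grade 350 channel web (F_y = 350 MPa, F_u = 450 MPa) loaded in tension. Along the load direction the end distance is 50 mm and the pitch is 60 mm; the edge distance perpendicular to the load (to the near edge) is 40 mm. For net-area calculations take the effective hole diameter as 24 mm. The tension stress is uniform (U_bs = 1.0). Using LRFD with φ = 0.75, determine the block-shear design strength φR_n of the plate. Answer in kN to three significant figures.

Shear plane L_v = 50 + 1·60 = 110 mm; A_gv = 110 × 14 = 1540 mm².
A_nv = (110 − 1.5·24) × 14 = 1036 mm².
A_nt = (40 − 0.5·24) × 14 = 392 mm².
0.6 F_u A_nv = 279.7 kN; 0.6 F_y A_gv = 323.4 kN → shear rupture governs the shear term.
R_n = 279.7 + 1.0 × 450 × 392 / 1000 = 456.1 kN.
Design strength φR_n = 0.75 × 456.1 = 342 kN.

342 kN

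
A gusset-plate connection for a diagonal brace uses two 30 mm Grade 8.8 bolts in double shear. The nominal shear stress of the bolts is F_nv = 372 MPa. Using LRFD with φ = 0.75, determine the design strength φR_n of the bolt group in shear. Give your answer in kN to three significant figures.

A_b = π × 30² / 4 = 706.9 mm².
R_n = F_nv · A_b · n · n_s = 372 × 706.9 × 2 × 2 / 1000 = 1052 kN.
Design strength φR_n = 0.75 × 1052 = 789 kN.

789 kN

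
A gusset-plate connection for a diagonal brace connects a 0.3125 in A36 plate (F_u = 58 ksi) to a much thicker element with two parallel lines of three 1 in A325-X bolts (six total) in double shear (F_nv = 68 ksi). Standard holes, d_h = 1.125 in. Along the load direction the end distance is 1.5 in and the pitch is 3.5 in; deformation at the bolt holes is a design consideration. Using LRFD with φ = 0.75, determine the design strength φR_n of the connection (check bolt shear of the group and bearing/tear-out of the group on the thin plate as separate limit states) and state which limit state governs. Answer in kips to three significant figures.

161 kips (bearing governs)

Bolt shear: A_b = π·1²/4 = 0.7854 in²; R_n = 68 × 0.7854 × 6 × 2 = 640.9 kips → 0.75 × 640.9 = 481 kips.
Bearing (1.2 l_c t F_u ≤ 2.4 d t F_u): upper limit = 2.4·1·0.3125·58 = 43.5 kips.
  Edge l_c = 1.5 − 1.125/2 = 0.9375 → r_n = 20.39 kips; interior l_c = 3.5 − 1.125 = 2.375 → r_n = 43.5 kips.
  R_n,bearing = 2·20.39 + 4·43.5 = 214.8 kips → 0.75 × 214.8 = 161 kips.
Bearing governs: 161 kips.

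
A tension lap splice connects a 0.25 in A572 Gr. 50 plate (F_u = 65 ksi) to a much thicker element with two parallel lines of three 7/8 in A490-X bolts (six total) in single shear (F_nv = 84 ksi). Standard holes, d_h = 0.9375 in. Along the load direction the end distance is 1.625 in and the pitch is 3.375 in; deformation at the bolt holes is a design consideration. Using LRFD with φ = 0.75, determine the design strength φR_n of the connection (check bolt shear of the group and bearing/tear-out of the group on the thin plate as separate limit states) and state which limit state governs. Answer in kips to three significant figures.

136 kips (bearing governs)

Bolt shear: A_b = π·0.875²/4 = 0.6013 in²; R_n = 84 × 0.6013 × 6 × 1 = 303.1 kips → 0.75 × 303.1 = 227 kips.
Bearing (1.2 l_c t F_u ≤ 2.4 d t F_u): upper limit = 2.4·0.875·0.25·65 = 34.12 kips.
  Edge l_c = 1.625 − 0.9375/2 = 1.156 → r_n = 22.55 kips; interior l_c = 3.375 − 0.9375 = 2.438 → r_n = 34.12 kips.
  R_n,bearing = 2·22.55 + 4·34.12 = 181.6 kips → 0.75 × 181.6 = 136 kips.
Bearing governs: 136 kips.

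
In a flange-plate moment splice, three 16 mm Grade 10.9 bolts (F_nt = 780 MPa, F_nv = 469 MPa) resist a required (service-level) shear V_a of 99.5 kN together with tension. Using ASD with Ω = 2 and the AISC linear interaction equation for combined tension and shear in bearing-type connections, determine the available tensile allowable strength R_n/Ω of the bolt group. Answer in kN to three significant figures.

A_b = π·16²/4 = 201.1 mm²; f_rv = 99.5 × 1000 / (3 × 201.1) = 165 MPa.
F'_nt = 1.3 F_nt − (Ω F_nt / F_nv) f_rv = 1.3·780 − (2·780/469)·165 = 465.3 MPa, capped at F_nt → F'_nt = 465.3 MPa.
R_n = F'_nt · A_b · n = 465.3 × 201.1 × 3 / 1000 = 280.7 kN.
Allowable strength R_n/Ω = 280.7 / 2 = 140 kN.

140 kN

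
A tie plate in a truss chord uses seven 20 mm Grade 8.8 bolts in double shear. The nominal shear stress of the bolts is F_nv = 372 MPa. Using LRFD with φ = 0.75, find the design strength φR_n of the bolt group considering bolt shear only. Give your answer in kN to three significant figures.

1230 kN

A_b = π × 20² / 4 = 314.2 mm².
R_n = F_nv · A_b · n · n_s = 372 × 314.2 × 7 × 2 / 1000 = 1636 kN.
Design strength φR_n = 0.75 × 1636 = 1230 kN.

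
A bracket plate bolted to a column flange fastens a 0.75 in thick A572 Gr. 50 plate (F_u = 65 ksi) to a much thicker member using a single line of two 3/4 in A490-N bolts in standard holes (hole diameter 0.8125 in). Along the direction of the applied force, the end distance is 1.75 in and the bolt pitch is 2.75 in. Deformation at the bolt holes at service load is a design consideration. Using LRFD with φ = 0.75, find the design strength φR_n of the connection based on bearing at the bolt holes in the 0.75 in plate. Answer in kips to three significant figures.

Per bolt r_n = 1.2 l_c t F_u ≤ 2.4 d t F_u; upper limit = 2.4 × 0.75 × 0.75 × 65 = 87.75 kips.
Edge bolt: l_c = 1.75 − 0.8125/2 = 1.344 in → 1.2 × 1.344 × 0.75 × 65 = 78.61 → r_n = 78.61 kips.
Interior bolts: l_c = 2.75 − 0.8125 = 1.938 in → 1.2 × 1.938 × 0.75 × 65 = 113.3 → r_n = 87.75 kips.
R_n = 1 × 78.61 + 1 × 87.75 = 166.4 kips.
Design strength φR_n = 0.75 × 166.4 = 125 kips.

125 kips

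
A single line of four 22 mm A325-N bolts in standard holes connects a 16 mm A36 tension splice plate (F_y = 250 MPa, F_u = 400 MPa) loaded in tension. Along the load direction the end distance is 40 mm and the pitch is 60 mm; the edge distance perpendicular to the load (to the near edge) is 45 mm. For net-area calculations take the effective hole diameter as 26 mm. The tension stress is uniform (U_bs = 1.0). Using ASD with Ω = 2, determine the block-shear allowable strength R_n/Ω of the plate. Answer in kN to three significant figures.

350 kN

Shear plane L_v = 40 + 3·60 = 220 mm; A_gv = 220 × 16 = 3520 mm².
A_nv = (220 − 3.5·26) × 16 = 2064 mm².
A_nt = (45 − 0.5·26) × 16 = 512 mm².
0.6 F_u A_nv = 495.4 kN; 0.6 F_y A_gv = 528 kN → shear rupture governs the shear term.
R_n = 495.4 + 1.0 × 400 × 512 / 1000 = 700.2 kN.
Allowable strength R_n/Ω = 700.2 / 2 = 350 kN.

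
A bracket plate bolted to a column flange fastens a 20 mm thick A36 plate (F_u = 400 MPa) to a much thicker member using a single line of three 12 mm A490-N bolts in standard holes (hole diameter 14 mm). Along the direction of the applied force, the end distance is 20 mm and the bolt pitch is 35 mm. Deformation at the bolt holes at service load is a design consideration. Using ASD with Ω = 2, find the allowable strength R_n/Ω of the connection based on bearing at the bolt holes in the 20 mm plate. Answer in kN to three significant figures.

264 kN

Per bolt r_n = 1.2 l_c t F_u ≤ 2.4 d t F_u; upper limit = 2.4 × 12 × 20 × 400 / 1000 = 230.4 kN.
Edge bolt: l_c = 20 − 14/2 = 13 mm → 1.2 × 13 × 20 × 400 / 1000 = 124.8 → r_n = 124.8 kN.
Interior bolts: l_c = 35 − 14 = 21 mm → 1.2 × 21 × 20 × 400 / 1000 = 201.6 → r_n = 201.6 kN.
R_n = 1 × 124.8 + 2 × 201.6 = 528 kN.
Allowable strength R_n/Ω = 528 / 2 = 264 kN.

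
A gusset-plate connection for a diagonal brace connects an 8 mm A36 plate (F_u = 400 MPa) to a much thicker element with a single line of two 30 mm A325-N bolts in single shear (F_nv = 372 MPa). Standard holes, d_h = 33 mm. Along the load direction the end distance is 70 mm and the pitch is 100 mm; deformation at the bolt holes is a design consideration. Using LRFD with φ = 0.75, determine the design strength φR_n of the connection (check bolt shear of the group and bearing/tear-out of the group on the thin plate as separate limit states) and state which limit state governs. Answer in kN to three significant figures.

Bolt shear: A_b = π·30²/4 = 706.9 mm²; R_n = 372 × 706.9 × 2 × 1 / 1000 = 525.9 kN → 0.75 × 525.9 = 394 kN.
Bearing (1.2 l_c t F_u ≤ 2.4 d t F_u): upper limit = 2.4·30·8·400 / 1000 = 230.4 kN.
  Edge l_c = 70 − 33/2 = 53.5 → r_n = 205.4 kN; interior l_c = 100 − 33 = 67 → r_n = 230.4 kN.
  R_n,bearing = 1·205.4 + 1·230.4 = 435.8 kN → 0.75 × 435.8 = 327 kN.
Bearing governs: 327 kN.

327 kN (bearing governs)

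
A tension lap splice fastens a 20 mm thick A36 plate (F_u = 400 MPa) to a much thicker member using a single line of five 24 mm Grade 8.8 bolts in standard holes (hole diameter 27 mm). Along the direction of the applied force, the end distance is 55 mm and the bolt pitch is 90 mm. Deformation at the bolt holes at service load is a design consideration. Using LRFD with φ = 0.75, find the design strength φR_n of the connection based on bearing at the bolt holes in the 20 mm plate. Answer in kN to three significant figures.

Per bolt r_n = 1.2 l_c t F_u ≤ 2.4 d t F_u; upper limit = 2.4 × 24 × 20 × 400 / 1000 = 460.8 kN.
Edge bolt: l_c = 55 − 27/2 = 41.5 mm → 1.2 × 41.5 × 20 × 400 / 1000 = 398.4 → r_n = 398.4 kN.
Interior bolts: l_c = 90 − 27 = 63 mm → 1.2 × 63 × 20 × 400 / 1000 = 604.8 → r_n = 460.8 kN.
R_n = 1 × 398.4 + 4 × 460.8 = 2242 kN.
Design strength φR_n = 0.75 × 2242 = 1680 kN.

1680 kN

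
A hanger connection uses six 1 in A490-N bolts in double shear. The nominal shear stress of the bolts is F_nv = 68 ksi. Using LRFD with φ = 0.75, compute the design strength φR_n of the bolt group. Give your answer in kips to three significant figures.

A_b = π × 1² / 4 = 0.7854 in².
R_n = F_nv · A_b · n · n_s = 68 × 0.7854 × 6 × 2 = 640.9 kips.
Design strength φR_n = 0.75 × 640.9 = 481 kips.

481 kips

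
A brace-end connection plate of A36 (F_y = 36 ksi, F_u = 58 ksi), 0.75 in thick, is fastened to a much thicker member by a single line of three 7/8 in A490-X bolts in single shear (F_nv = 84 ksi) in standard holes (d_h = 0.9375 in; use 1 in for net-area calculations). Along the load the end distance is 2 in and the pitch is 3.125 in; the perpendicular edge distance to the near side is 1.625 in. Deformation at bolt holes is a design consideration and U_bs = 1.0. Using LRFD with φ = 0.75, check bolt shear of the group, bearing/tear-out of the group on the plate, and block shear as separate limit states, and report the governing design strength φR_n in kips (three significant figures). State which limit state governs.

114 kips (bolt shear governs)

Bolt shear: A_b = π·0.875²/4 = 0.6013 in²; R_n = 84 × 0.6013 × 3 × 1 = 151.5 kips → 0.75 × 151.5 = 114 kips.
Bearing: edge l_c = 1.531, r_n = 79.93 kips; interior l_c = 2.188, r_n = 91.35 kips; R_n = 79.93 + 2·91.35 = 262.6 kips → 197 kips.
Block shear: A_gv = 6.188, A_nv = 4.312, A_nt = 0.8438 in²; R_n = min(0.6F_uA_nv, 0.6F_yA_gv) + U_bs·F_u·A_nt = 182.6 kips → 137 kips.
Bolt shear governs: 114 kips.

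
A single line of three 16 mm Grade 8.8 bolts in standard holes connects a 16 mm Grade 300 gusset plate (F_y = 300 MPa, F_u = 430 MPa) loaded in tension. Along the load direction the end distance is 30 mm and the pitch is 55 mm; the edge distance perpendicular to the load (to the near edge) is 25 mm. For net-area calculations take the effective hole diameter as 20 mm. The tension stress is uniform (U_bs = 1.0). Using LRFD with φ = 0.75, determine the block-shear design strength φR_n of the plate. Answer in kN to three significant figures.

356 kN

Shear plane L_v = 30 + 2·55 = 140 mm; A_gv = 140 × 16 = 2240 mm².
A_nv = (140 − 2.5·20) × 16 = 1440 mm².
A_nt = (25 − 0.5·20) × 16 = 240 mm².
0.6 F_u A_nv = 371.5 kN; 0.6 F_y A_gv = 403.2 kN → shear rupture governs the shear term.
R_n = 371.5 + 1.0 × 430 × 240 / 1000 = 474.7 kN.
Design strength φR_n = 0.75 × 474.7 = 356 kN.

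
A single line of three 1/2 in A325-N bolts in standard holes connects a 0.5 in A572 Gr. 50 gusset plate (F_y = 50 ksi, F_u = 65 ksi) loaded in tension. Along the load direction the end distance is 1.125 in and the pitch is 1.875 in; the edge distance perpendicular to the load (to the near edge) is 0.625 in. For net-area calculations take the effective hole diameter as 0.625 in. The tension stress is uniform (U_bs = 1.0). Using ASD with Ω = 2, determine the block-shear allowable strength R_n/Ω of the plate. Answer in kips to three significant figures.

Shear plane L_v = 1.125 + 2·1.875 = 4.875 in; A_gv = 4.875 × 0.5 = 2.438 in².
A_nv = (4.875 − 2.5·0.625) × 0.5 = 1.656 in².
A_nt = (0.625 − 0.5·0.625) × 0.5 = 0.1562 in².
0.6 F_u A_nv = 64.59 kips; 0.6 F_y A_gv = 73.12 kips → shear rupture governs the shear term.
R_n = 64.59 + 1.0 × 65 × 0.1562 = 74.75 kips.
Allowable strength R_n/Ω = 74.75 / 2 = 37.4 kips.

37.4 kips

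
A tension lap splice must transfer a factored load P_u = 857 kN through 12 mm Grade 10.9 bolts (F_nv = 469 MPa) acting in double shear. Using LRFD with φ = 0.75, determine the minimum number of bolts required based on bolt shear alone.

11 bolts

A_b = π·12²/4 = 113.1 mm².
Per-bolt design strength φR_n = 0.75 × 469 × 113.1 × 2 / 1000 = 79.56 kN.
n ≥ 857 / 79.56 = 10.77 → use 11 bolts.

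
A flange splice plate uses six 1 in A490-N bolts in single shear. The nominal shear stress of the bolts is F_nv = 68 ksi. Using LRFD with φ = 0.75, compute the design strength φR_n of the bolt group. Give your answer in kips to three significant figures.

240 kips

A_b = π × 1² / 4 = 0.7854 in².
R_n = F_nv · A_b · n · n_s = 68 × 0.7854 × 6 × 1 = 320.4 kips.
Design strength φR_n = 0.75 × 320.4 = 240 kips.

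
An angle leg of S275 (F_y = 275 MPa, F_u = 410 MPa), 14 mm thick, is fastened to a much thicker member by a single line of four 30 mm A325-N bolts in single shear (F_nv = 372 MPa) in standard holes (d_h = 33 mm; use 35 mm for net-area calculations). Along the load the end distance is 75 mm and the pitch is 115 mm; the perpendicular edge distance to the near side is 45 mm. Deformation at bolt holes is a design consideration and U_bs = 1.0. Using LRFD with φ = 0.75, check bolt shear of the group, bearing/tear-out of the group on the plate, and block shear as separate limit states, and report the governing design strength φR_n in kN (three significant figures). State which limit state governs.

789 kN (bolt shear governs)

Bolt shear: A_b = π·30²/4 = 706.9 mm²; R_n = 372 × 706.9 × 4 × 1 / 1000 = 1052 kN → 0.75 × 1052 = 789 kN.
Bearing: edge l_c = 58.5, r_n = 402.9 kN; interior l_c = 82, r_n = 413.3 kN; R_n = 402.9 + 3·413.3 = 1643 kN → 1230 kN.
Block shear: A_gv = 5880, A_nv = 4165, A_nt = 385 mm²; R_n = min(0.6F_uA_nv, 0.6F_yA_gv) + U_bs·F_u·A_nt = 1128 kN → 846 kN.
Bolt shear governs: 789 kN.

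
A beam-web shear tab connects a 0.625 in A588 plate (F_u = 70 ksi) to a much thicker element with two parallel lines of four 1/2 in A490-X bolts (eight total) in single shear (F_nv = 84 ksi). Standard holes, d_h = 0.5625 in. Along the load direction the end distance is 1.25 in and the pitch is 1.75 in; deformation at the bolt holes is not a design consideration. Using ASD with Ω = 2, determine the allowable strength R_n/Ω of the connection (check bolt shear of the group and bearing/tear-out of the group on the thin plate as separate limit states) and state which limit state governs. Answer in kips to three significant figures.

Bolt shear: A_b = π·0.5²/4 = 0.1963 in²; R_n = 84 × 0.1963 × 8 × 1 = 131.9 kips → 131.9 / 2 = 66 kips.
Bearing (1.5 l_c t F_u ≤ 3.0 d t F_u): upper limit = 3.0·0.5·0.625·70 = 65.62 kips.
  Edge l_c = 1.25 − 0.5625/2 = 0.9688 → r_n = 63.57 kips; interior l_c = 1.75 − 0.5625 = 1.188 → r_n = 65.62 kips.
  R_n,bearing = 2·63.57 + 6·65.62 = 520.9 kips → 520.9 / 2 = 260 kips.
Bolt shear governs: 66 kips.

66 kips (bolt shear governs)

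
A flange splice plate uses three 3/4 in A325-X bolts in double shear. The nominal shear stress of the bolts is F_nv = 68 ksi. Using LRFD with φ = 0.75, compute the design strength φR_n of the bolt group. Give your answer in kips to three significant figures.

A_b = π × 0.75² / 4 = 0.4418 in².
R_n = F_nv · A_b · n · n_s = 68 × 0.4418 × 3 × 2 = 180.2 kips.
Design strength φR_n = 0.75 × 180.2 = 135 kips.

135 kips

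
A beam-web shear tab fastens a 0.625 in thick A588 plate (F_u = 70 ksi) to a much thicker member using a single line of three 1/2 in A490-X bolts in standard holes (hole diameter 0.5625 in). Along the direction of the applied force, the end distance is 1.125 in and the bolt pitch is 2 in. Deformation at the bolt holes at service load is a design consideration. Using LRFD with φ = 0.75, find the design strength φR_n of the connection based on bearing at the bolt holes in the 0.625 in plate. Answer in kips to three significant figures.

Per bolt r_n = 1.2 l_c t F_u ≤ 2.4 d t F_u; upper limit = 2.4 × 0.5 × 0.625 × 70 = 52.5 kips.
Edge bolt: l_c = 1.125 − 0.5625/2 = 0.8438 in → 1.2 × 0.8438 × 0.625 × 70 = 44.3 → r_n = 44.3 kips.
Interior bolts: l_c = 2 − 0.5625 = 1.438 in → 1.2 × 1.438 × 0.625 × 70 = 75.47 → r_n = 52.5 kips.
R_n = 1 × 44.3 + 2 × 52.5 = 149.3 kips.
Design strength φR_n = 0.75 × 149.3 = 112 kips.

112 kips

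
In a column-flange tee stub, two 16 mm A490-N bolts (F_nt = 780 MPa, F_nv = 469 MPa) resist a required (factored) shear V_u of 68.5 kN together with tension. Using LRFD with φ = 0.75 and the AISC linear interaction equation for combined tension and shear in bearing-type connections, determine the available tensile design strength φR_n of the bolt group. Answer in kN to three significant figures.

A_b = π·16²/4 = 201.1 mm²; f_rv = 68.5 × 1000 / (2 × 201.1) = 170.3 MPa.
F'_nt = 1.3 F_nt − (F_nt / φF_nv) f_rv = 1.3·780 − (780/(0.75·469))·170.3 = 636.3 MPa, capped at F_nt → F'_nt = 636.3 MPa.
R_n = F'_nt · A_b · n = 636.3 × 201.1 × 2 / 1000 = 255.9 kN.
Design strength φR_n = 0.75 × 255.9 = 192 kN.

192 kN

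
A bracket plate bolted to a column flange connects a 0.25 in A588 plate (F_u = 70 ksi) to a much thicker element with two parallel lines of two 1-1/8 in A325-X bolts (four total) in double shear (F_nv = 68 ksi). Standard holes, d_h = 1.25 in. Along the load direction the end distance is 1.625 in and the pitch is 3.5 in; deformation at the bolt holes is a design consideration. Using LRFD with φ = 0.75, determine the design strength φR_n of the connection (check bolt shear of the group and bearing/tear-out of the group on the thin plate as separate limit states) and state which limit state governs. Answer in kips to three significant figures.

102 kips (bearing governs)

Bolt shear: A_b = π·1.125²/4 = 0.994 in²; R_n = 68 × 0.994 × 4 × 2 = 540.7 kips → 0.75 × 540.7 = 406 kips.
Bearing (1.2 l_c t F_u ≤ 2.4 d t F_u): upper limit = 2.4·1.125·0.25·70 = 47.25 kips.
  Edge l_c = 1.625 − 1.25/2 = 1 → r_n = 21 kips; interior l_c = 3.5 − 1.25 = 2.25 → r_n = 47.25 kips.
  R_n,bearing = 2·21 + 2·47.25 = 136.5 kips → 0.75 × 136.5 = 102 kips.
Bearing governs: 102 kips.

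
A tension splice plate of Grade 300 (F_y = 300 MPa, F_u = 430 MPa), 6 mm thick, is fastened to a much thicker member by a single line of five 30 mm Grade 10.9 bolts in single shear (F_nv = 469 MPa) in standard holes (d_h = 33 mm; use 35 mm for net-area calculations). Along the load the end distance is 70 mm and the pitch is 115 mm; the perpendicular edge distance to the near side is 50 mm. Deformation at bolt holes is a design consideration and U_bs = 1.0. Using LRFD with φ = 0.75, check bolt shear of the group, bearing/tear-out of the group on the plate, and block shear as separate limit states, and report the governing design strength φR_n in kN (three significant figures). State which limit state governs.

Bolt shear: A_b = π·30²/4 = 706.9 mm²; R_n = 469 × 706.9 × 5 × 1 / 1000 = 1658 kN → 0.75 × 1658 = 1240 kN.
Bearing: edge l_c = 53.5, r_n = 165.6 kN; interior l_c = 82, r_n = 185.8 kN; R_n = 165.6 + 4·185.8 = 908.7 kN → 682 kN.
Block shear: A_gv = 3180, A_nv = 2235, A_nt = 195 mm²; R_n = min(0.6F_uA_nv, 0.6F_yA_gv) + U_bs·F_u·A_nt = 656.2 kN → 492 kN.
Block shear governs: 492 kN.

492 kN (block shear governs)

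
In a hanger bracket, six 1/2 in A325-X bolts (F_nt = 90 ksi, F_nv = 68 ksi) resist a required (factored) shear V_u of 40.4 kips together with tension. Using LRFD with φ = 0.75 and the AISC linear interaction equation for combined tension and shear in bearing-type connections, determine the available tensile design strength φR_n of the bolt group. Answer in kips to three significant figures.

49.9 kips

A_b = π·0.5²/4 = 0.1963 in²; f_rv = 40.4 / (6 × 0.1963) = 34.29 ksi.
F'_nt = 1.3 F_nt − (F_nt / φF_nv) f_rv = 1.3·90 − (90/(0.75·68))·34.29 = 56.48 ksi, capped at F_nt → F'_nt = 56.48 ksi.
R_n = F'_nt · A_b · n = 56.48 × 0.1963 × 6 = 66.54 kips.
Design strength φR_n = 0.75 × 66.54 = 49.9 kips.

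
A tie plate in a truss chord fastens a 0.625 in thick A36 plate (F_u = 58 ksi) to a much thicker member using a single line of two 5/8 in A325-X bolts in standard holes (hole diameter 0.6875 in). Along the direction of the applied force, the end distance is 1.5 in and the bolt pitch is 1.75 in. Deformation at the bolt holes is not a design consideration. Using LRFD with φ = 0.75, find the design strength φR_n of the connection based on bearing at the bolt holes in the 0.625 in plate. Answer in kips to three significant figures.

Per bolt r_n = 1.5 l_c t F_u ≤ 3.0 d t F_u; upper limit = 3.0 × 0.625 × 0.625 × 58 = 67.97 kips.
Edge bolt: l_c = 1.5 − 0.6875/2 = 1.156 in → 1.5 × 1.156 × 0.625 × 58 = 62.87 → r_n = 62.87 kips.
Interior bolts: l_c = 1.75 − 0.6875 = 1.062 in → 1.5 × 1.062 × 0.625 × 58 = 57.77 → r_n = 57.77 kips.
R_n = 1 × 62.87 + 1 × 57.77 = 120.6 kips.
Design strength φR_n = 0.75 × 120.6 = 90.5 kips.

90.5 kips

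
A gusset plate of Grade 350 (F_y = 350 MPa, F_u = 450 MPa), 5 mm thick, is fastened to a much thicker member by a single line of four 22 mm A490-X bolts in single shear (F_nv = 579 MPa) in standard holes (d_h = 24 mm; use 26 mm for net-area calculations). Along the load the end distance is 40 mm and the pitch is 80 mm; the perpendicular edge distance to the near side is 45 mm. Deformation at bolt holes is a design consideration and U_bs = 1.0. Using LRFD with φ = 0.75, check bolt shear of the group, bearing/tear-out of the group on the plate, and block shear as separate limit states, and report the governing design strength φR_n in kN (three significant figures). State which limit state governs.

245 kN (block shear governs)

Bolt shear: A_b = π·22²/4 = 380.1 mm²; R_n = 579 × 380.1 × 4 × 1 / 1000 = 880.4 kN → 0.75 × 880.4 = 660 kN.
Bearing: edge l_c = 28, r_n = 75.6 kN; interior l_c = 56, r_n = 118.8 kN; R_n = 75.6 + 3·118.8 = 432 kN → 324 kN.
Block shear: A_gv = 1400, A_nv = 945, A_nt = 160 mm²; R_n = min(0.6F_uA_nv, 0.6F_yA_gv) + U_bs·F_u·A_nt = 327.2 kN → 245 kN.
Block shear governs: 245 kN.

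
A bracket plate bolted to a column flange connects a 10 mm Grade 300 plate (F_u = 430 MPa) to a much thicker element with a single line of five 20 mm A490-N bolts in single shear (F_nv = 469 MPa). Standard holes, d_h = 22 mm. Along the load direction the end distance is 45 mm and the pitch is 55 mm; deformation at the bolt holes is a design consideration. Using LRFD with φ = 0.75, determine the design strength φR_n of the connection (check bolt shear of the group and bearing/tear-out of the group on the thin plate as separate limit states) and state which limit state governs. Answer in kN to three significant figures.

Bolt shear: A_b = π·20²/4 = 314.2 mm²; R_n = 469 × 314.2 × 5 × 1 / 1000 = 736.7 kN → 0.75 × 736.7 = 553 kN.
Bearing (1.2 l_c t F_u ≤ 2.4 d t F_u): upper limit = 2.4·20·10·430 / 1000 = 206.4 kN.
  Edge l_c = 45 − 22/2 = 34 → r_n = 175.4 kN; interior l_c = 55 − 22 = 33 → r_n = 170.3 kN.
  R_n,bearing = 1·175.4 + 4·170.3 = 856.6 kN → 0.75 × 856.6 = 642 kN.
Bolt shear governs: 553 kN.

553 kN (bolt shear governs)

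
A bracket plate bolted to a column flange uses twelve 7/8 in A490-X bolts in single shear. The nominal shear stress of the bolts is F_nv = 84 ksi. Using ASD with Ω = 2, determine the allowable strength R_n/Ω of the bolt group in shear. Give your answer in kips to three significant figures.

303 kips

A_b = π × 0.875² / 4 = 0.6013 in².
R_n = F_nv · A_b · n · n_s = 84 × 0.6013 × 12 × 1 = 606.1 kips.
Allowable strength R_n/Ω = 606.1 / 2 = 303 kips.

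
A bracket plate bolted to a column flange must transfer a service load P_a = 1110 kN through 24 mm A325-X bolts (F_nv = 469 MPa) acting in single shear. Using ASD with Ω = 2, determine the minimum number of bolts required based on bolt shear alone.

11 bolts

A_b = π·24²/4 = 452.4 mm².
Per-bolt allowable strength R_n/Ω = 469 × 452.4 × 1 / 1000 / 2 = 106.1 kN.
n ≥ 1110 / 106.1 = 10.46 → use 11 bolts.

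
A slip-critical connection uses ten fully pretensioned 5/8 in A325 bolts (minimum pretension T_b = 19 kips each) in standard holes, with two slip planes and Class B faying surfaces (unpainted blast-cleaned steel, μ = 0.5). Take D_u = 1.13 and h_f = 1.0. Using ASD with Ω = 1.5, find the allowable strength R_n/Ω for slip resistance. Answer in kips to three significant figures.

R_n = μ · D_u · h_f · T_b · n_s · n_b = 0.5 × 1.13 × 1.0 × 19 × 2 × 10 = 214.7 kips.
Allowable strength R_n/Ω = 214.7 / 1.5 = 143 kips.

143 kips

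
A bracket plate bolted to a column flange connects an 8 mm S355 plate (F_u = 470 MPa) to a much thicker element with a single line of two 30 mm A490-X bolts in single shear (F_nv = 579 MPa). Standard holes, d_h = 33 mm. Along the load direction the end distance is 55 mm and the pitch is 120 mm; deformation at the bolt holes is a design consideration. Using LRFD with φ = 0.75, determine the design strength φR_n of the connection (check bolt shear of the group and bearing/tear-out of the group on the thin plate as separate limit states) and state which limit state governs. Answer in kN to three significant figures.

Bolt shear: A_b = π·30²/4 = 706.9 mm²; R_n = 579 × 706.9 × 2 × 1 / 1000 = 818.5 kN → 0.75 × 818.5 = 614 kN.
Bearing (1.2 l_c t F_u ≤ 2.4 d t F_u): upper limit = 2.4·30·8·470 / 1000 = 270.7 kN.
  Edge l_c = 55 − 33/2 = 38.5 → r_n = 173.7 kN; interior l_c = 120 − 33 = 87 → r_n = 270.7 kN.
  R_n,bearing = 1·173.7 + 1·270.7 = 444.4 kN → 0.75 × 444.4 = 333 kN.
Bearing governs: 333 kN.

333 kN (bearing governs)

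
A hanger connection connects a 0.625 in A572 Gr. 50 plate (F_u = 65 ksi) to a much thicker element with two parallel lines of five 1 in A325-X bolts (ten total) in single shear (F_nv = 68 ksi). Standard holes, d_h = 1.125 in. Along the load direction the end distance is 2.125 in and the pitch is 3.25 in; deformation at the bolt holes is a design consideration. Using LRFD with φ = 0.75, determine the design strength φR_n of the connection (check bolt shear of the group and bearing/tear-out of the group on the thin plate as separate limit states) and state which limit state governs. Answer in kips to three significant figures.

401 kips (bolt shear governs)

Bolt shear: A_b = π·1²/4 = 0.7854 in²; R_n = 68 × 0.7854 × 10 × 1 = 534.1 kips → 0.75 × 534.1 = 401 kips.
Bearing (1.2 l_c t F_u ≤ 2.4 d t F_u): upper limit = 2.4·1·0.625·65 = 97.5 kips.
  Edge l_c = 2.125 − 1.125/2 = 1.562 → r_n = 76.17 kips; interior l_c = 3.25 − 1.125 = 2.125 → r_n = 97.5 kips.
  R_n,bearing = 2·76.17 + 8·97.5 = 932.3 kips → 0.75 × 932.3 = 699 kips.
Bolt shear governs: 401 kips.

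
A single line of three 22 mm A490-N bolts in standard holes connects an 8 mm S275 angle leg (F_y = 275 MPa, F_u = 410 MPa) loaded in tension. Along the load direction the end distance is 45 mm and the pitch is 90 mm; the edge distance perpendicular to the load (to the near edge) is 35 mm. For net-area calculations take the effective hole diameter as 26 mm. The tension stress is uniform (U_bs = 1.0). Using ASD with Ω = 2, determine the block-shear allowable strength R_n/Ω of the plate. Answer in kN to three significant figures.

Shear plane L_v = 45 + 2·90 = 225 mm; A_gv = 225 × 8 = 1800 mm².
A_nv = (225 − 2.5·26) × 8 = 1280 mm².
A_nt = (35 − 0.5·26) × 8 = 176 mm².
0.6 F_u A_nv = 314.9 kN; 0.6 F_y A_gv = 297 kN → shear yielding governs the shear term.
R_n = 297 + 1.0 × 410 × 176 / 1000 = 369.2 kN.
Allowable strength R_n/Ω = 369.2 / 2 = 185 kN.

185 kN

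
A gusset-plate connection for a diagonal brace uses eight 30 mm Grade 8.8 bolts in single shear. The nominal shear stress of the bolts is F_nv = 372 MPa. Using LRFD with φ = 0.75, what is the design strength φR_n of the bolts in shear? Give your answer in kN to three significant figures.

1580 kN

A_b = π × 30² / 4 = 706.9 mm².
R_n = F_nv · A_b · n · n_s = 372 × 706.9 × 8 × 1 / 1000 = 2104 kN.
Design strength φR_n = 0.75 × 2104 = 1580 kN.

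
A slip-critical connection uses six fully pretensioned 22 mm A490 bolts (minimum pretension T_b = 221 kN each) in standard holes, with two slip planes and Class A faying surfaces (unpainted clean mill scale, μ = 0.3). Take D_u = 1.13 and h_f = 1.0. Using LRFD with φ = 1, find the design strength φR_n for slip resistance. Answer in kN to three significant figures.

R_n = μ · D_u · h_f · T_b · n_s · n_b = 0.3 × 1.13 × 1.0 × 221 × 2 × 6 = 899 kN.
Design strength φR_n = 1 × 899 = 899 kN.

899 kN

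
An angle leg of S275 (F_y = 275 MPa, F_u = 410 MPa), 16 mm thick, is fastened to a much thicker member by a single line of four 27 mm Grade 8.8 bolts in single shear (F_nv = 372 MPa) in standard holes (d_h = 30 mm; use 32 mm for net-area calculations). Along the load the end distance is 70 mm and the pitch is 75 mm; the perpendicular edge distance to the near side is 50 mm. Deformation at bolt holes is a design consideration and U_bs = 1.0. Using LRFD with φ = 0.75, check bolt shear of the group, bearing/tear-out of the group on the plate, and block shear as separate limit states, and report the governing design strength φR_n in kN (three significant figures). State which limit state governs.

639 kN (bolt shear governs)

Bolt shear: A_b = π·27²/4 = 572.6 mm²; R_n = 372 × 572.6 × 4 × 1 / 1000 = 852 kN → 0.75 × 852 = 639 kN.
Bearing: edge l_c = 55, r_n = 425.1 kN; interior l_c = 45, r_n = 354.2 kN; R_n = 425.1 + 3·354.2 = 1488 kN → 1120 kN.
Block shear: A_gv = 4720, A_nv = 2928, A_nt = 544 mm²; R_n = min(0.6F_uA_nv, 0.6F_yA_gv) + U_bs·F_u·A_nt = 943.3 kN → 707 kN.
Bolt shear governs: 639 kN.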